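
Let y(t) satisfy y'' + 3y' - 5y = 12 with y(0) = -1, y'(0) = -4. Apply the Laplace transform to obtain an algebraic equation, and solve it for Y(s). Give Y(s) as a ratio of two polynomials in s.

Y(s) = (-s^2 - 7*s + 12)/(s^3 + 3*s^2 - 5*s)

Take the Laplace transform of both sides.
Using L{y''} = s^2 Y - s·y(0) - y'(0) and L{y'} = sY - y(0), with y(0) = -1, y'(0) = -4, the left side becomes (s^2 + 3*s - 5)Y - (-s - 7).
The right side is L{12} = 12/s.
So (s^2 + 3*s - 5)Y = 12/s + (-s - 7).
Divide through and combine into a single rational function.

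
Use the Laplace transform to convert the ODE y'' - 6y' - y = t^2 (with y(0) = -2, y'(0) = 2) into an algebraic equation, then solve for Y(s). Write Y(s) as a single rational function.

Apply the Laplace transform to the equation.
With L{y''} = s^2 Y - s·y(0) - y'(0) and L{y'} = sY - y(0), with y(0) = -2, y'(0) = 2: the LHS transforms to (s^2 - 6*s - 1)Y - (-2*s + 14).
The right side is L{t^2} = 2/s^3.
So (s^2 - 6*s - 1)Y = 2/s^3 + (-2*s + 14).
Divide through and combine into a single rational function.

Y(s) = (-2*s^4 + 14*s^3 + 2)/(s^5 - 6*s^4 - s^3)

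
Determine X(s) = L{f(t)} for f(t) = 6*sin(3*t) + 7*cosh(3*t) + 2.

X(s) = 7*s/(s^2 - 9) + 18/(s^2 + 9) + 2/s

By linearity of the Laplace transform, transform each term separately.
L{2} = 2/s; (6)·[L{sin(3t)} = 3/(s^2 + 9)]; (7)·[L{cosh(3t)} = s/(s^2 - 9)].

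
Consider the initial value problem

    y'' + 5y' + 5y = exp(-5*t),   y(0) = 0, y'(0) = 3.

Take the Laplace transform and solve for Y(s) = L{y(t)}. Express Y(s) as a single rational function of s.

Y(s) = (3*s + 16)/(s^3 + 10*s^2 + 30*s + 25)

Apply the Laplace transform to the equation.
The derivative rules (L{y''} = s^2 Y - s·y(0) - y'(0) and L{y'} = sY - y(0), with y(0) = 0, y'(0) = 3) turn the left side into (s^2 + 5*s + 5)Y - (3).
The right side is L{exp(-5*t)} = 1/(s + 5).
So (s^2 + 5*s + 5)Y = 1/(s + 5) + (3).
Divide through and combine into a single rational function.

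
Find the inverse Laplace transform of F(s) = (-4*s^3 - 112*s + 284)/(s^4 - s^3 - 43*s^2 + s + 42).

-3*exp(7*t) - 2*exp(t) + 5*exp(-t) - 4*exp(-6*t)

Factor the denominator: s^4 - s^3 - 43*s^2 + s + 42 = (s - 7)*(s - 1)*(s + 1)*(s + 6).
Partial fraction decomposition gives [-4/(s + 6)] + [5/(s + 1)] + [-2/(s - 1)] + [-3/(s - 7)].
Invert each term: -4/(s + 6) ↔ -4e^(-6t); 5/(s + 1) ↔ 5e^(-t); -2/(s - 1) ↔ -2e^(t); -3/(s - 7) ↔ -3e^(7t).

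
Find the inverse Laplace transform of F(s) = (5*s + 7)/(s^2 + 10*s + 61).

Complete the square in the denominator: s^2 + 10*s + 61 = (s + 5)^2 + 6^2.
Split the numerator to match: 5*s + 7 = 5·(s + 5) - 3·6.
Invert each term: 5·(s + 5)/((s + 5)^2 + 36) ↔ 5e^(-5t)cos(6t); -3·6/((s + 5)^2 + 36) ↔ -3e^(-5t)sin(6t).

-3*exp(-5*t)*sin(6*t) + 5*exp(-5*t)*cos(6*t)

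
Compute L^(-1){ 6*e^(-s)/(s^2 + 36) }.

Heaviside(t - 1)*(sin(6*t - 6))

The factor e^(-s) signals a time shift by c = 1 (second shifting theorem).
L{sin(6t)} = 6/(s^2 + 36), so L^-1{6/(s^2 + 36)} = sin(6*t).
Hence the inverse is u(t - 1) times that function evaluated at t - 1.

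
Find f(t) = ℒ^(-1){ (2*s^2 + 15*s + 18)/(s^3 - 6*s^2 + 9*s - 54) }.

Factor the denominator: s^3 - 6*s^2 + 9*s - 54 = (s - 6)*(s^2 + 9).
Partial fraction decomposition gives [4/(s - 6)] + [-2*s/(s^2 + 9)] + [3/(s^2 + 9)].
Invert each term: 4/(s - 6) ↔ 4e^(6t); -2·s/(s^2 + 9) ↔ -2cos(3t); 1·3/(s^2 + 9) ↔ sin(3t).

f(t) = 4*exp(6*t) + sin(3*t) - 2*cos(3*t)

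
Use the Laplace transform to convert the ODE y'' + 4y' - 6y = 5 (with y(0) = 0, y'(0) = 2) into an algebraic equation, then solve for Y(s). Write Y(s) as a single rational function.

Y(s) = (2*s + 5)/(s^3 + 4*s^2 - 6*s)

Take the Laplace transform of both sides.
Using L{y''} = s^2 Y - s·y(0) - y'(0) and L{y'} = sY - y(0), with y(0) = 0, y'(0) = 2, the left side becomes (s^2 + 4*s - 6)Y - (2).
The right side is L{5} = 5/s.
So (s^2 + 4*s - 6)Y = 5/s + (2).
Solve for Y(s) and write it as one ratio of polynomials.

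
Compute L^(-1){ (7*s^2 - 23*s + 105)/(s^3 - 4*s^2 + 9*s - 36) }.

Factor the denominator: s^3 - 4*s^2 + 9*s - 36 = (s - 4)*(s^2 + 9).
Partial fraction decomposition gives [5/(s - 4)] + [2*s/(s^2 + 9)] + [-15/(s^2 + 9)].
Invert each term: 5/(s - 4) ↔ 5e^(4t); 2·s/(s^2 + 9) ↔ 2cos(3t); -5·3/(s^2 + 9) ↔ -5sin(3t).

5*exp(4*t) - 5*sin(3*t) + 2*cos(3*t)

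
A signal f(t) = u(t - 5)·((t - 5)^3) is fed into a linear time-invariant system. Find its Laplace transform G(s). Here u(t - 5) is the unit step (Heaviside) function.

By the second shifting theorem, L{u(t - c)·g(t - c)} = e^(-cs)·H(s) with c = 5 and H(s) = L{g(t)}.
L{t^3} = 3!/s^4 = 6/s^4.

G(s) = 6*exp(-5*s)/s^4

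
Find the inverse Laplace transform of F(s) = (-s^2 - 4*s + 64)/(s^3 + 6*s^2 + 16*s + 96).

2*sin(4*t) - 2*cos(4*t) + exp(-6*t)

Factor the denominator: s^3 + 6*s^2 + 16*s + 96 = (s + 6)*(s^2 + 16).
Partial fraction decomposition gives [1/(s + 6)] + [-2*s/(s^2 + 16)] + [8/(s^2 + 16)].
Invert each term: 1/(s + 6) ↔ e^(-6t); -2·s/(s^2 + 16) ↔ -2cos(4t); 2·4/(s^2 + 16) ↔ 2sin(4t).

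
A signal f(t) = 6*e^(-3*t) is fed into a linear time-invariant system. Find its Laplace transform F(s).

L{6} = 6/s.
By the first shifting theorem, multiplying by e^(-3t) replaces s with s + 3.

F(s) = 6/(s + 3)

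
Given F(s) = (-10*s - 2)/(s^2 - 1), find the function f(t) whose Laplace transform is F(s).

f(t) = -6*exp(t) - 4*exp(-t)

Factor the denominator: s^2 - 1 = (s - 1)*(s + 1).
Partial fraction decomposition gives [-6/(s - 1)] + [-4/(s + 1)].
Invert each term: -6/(s - 1) ↔ -6e^(t); -4/(s + 1) ↔ -4e^(-t).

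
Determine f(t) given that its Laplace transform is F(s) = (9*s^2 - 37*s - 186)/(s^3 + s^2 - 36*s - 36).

f(t) = -exp(6*t) + 4*exp(-t) + 6*exp(-6*t)

Factor the denominator: s^3 + s^2 - 36*s - 36 = (s - 6)*(s + 1)*(s + 6).
Partial fraction decomposition gives [4/(s + 1)] + [6/(s + 6)] + [-1/(s - 6)].
Invert each term: 4/(s + 1) ↔ 4e^(-t); 6/(s + 6) ↔ 6e^(-6t); -1/(s - 6) ↔ -e^(6t).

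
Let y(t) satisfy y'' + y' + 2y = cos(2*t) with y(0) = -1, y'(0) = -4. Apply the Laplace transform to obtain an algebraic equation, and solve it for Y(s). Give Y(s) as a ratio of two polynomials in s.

Transform both sides with L{·}.
With L{y''} = s^2 Y - s·y(0) - y'(0) and L{y'} = sY - y(0), with y(0) = -1, y'(0) = -4: the LHS transforms to (s^2 + s + 2)Y - (-s - 5).
The right side is L{cos(2*t)} = s/(s^2 + 4).
So (s^2 + s + 2)Y = s/(s^2 + 4) + (-s - 5).
Solve for Y(s) and write it as one ratio of polynomials.

Y(s) = (-s^3 - 5*s^2 - 3*s - 20)/(s^4 + s^3 + 6*s^2 + 4*s + 8)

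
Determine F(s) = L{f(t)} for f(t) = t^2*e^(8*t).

L{e^(8t)} = 1/(s - 8).
Then apply L{t^2·g(t)} = (-1)^2 d^2/ds^2[G(s)] with G(s) = 1/(s - 8):
differentiating 2 times and applying the sign gives 2/(s - 8)^3.

F(s) = 2/(s - 8)^3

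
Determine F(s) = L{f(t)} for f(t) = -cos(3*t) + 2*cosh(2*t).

F(s) = -s/(s^2 + 9) + 2*s/(s^2 - 4)

By linearity of the Laplace transform, transform each term separately.
(-1)·[L{cos(3t)} = s/(s^2 + 9)]; (2)·[L{cosh(2t)} = s/(s^2 - 4)].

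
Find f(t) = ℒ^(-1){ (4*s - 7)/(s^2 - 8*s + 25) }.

Complete the square in the denominator: s^2 - 8*s + 25 = (s - 4)^2 + 3^2.
Split the numerator to match: 4*s - 7 = 4·(s - 4) + 3·3.
Invert each term: 4·(s - 4)/((s - 4)^2 + 9) ↔ 4e^(4t)cos(3t); 3·3/((s - 4)^2 + 9) ↔ 3e^(4t)sin(3t).

f(t) = 3*exp(4*t)*sin(3*t) + 4*exp(4*t)*cos(3*t)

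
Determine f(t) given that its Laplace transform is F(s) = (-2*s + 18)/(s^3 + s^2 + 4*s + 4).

f(t) = sin(2*t) - 4*cos(2*t) + 4*exp(-t)

Factor the denominator: s^3 + s^2 + 4*s + 4 = (s + 1)*(s^2 + 4).
Partial fraction decomposition gives [4/(s + 1)] + [-4*s/(s^2 + 4)] + [2/(s^2 + 4)].
Invert each term: 4/(s + 1) ↔ 4e^(-t); -4·s/(s^2 + 4) ↔ -4cos(2t); 1·2/(s^2 + 4) ↔ sin(2t).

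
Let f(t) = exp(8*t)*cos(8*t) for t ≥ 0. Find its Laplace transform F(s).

L{cos(8t)} = s/(s^2 + 64).
By the first shifting theorem, multiplying by e^(8t) replaces s with s - 8.

F(s) = (s - 8)/((s - 8)^2 + 64)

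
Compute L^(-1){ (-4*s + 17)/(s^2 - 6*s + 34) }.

exp(3*t)*sin(5*t) - 4*exp(3*t)*cos(5*t)

Complete the square in the denominator: s^2 - 6*s + 34 = (s - 3)^2 + 5^2.
Split the numerator to match: -4*s + 17 = -4·(s - 3) + 1·5.
Invert each term: -4·(s - 3)/((s - 3)^2 + 25) ↔ -4e^(3t)cos(5t); 1·5/((s - 3)^2 + 25) ↔ e^(3t)sin(5t).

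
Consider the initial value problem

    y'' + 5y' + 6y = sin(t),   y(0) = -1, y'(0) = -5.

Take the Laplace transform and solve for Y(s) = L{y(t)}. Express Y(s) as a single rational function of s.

Apply the Laplace transform to the equation.
With L{y''} = s^2 Y - s·y(0) - y'(0) and L{y'} = sY - y(0), with y(0) = -1, y'(0) = -5: the LHS transforms to (s^2 + 5*s + 6)Y - (-s - 10).
The right side is L{sin(t)} = 1/(s^2 + 1).
So (s^2 + 5*s + 6)Y = 1/(s^2 + 1) + (-s - 10).
Divide through and combine into a single rational function.

Y(s) = (-s^3 - 10*s^2 - s - 9)/(s^4 + 5*s^3 + 7*s^2 + 5*s + 6)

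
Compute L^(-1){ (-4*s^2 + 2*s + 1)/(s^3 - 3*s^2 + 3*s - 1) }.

-t^2*exp(t)/2 - 6*t*exp(t) - 4*exp(t)

Factor the denominator: s^3 - 3*s^2 + 3*s - 1 = (s - 1)^3.
Partial fraction decomposition gives [-4/(s - 1)] + [-6/(s - 1)^2] + [-1/(s - 1)^3].
Invert each term: -4/(s - 1) ↔ -4e^(t); -6/(s - 1)^2 ↔ -6t·e^(t); -1/(s - 1)^3 ↔ (-1/2)t^2·e^(t).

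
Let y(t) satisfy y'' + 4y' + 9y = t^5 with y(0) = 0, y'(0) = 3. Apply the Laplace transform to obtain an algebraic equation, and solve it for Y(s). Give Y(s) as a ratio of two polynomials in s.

Transform both sides with L{·}.
With L{y''} = s^2 Y - s·y(0) - y'(0) and L{y'} = sY - y(0), with y(0) = 0, y'(0) = 3: the LHS transforms to (s^2 + 4*s + 9)Y - (3).
The right side is L{t^5} = 120/s^6.
So (s^2 + 4*s + 9)Y = 120/s^6 + (3).
Solve for Y(s) and write it as one ratio of polynomials.

Y(s) = (3*s^6 + 120)/(s^8 + 4*s^7 + 9*s^6)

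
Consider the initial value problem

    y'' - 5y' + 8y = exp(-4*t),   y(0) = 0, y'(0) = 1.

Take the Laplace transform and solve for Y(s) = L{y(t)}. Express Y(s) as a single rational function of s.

Y(s) = (s + 5)/(s^3 - s^2 - 12*s + 32)

Take the Laplace transform of both sides.
With L{y''} = s^2 Y - s·y(0) - y'(0) and L{y'} = sY - y(0), with y(0) = 0, y'(0) = 1: the LHS transforms to (s^2 - 5*s + 8)Y - (1).
The right side is L{exp(-4*t)} = 1/(s + 4).
So (s^2 - 5*s + 8)Y = 1/(s + 4) + (1).
Divide through and combine into a single rational function.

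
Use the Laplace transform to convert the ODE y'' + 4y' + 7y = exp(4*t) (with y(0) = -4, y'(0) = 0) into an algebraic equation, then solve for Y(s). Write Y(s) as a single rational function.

Laplace-transform each side.
Using L{y''} = s^2 Y - s·y(0) - y'(0) and L{y'} = sY - y(0), with y(0) = -4, y'(0) = 0, the left side becomes (s^2 + 4*s + 7)Y - (-4*s - 16).
The right side is L{exp(4*t)} = 1/(s - 4).
So (s^2 + 4*s + 7)Y = 1/(s - 4) + (-4*s - 16).
Isolate Y and clear denominators.

Y(s) = (-4*s^2 + 65)/(s^3 - 9*s - 28)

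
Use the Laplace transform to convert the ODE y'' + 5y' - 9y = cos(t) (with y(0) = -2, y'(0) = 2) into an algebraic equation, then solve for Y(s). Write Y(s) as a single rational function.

Laplace-transform each side.
Using L{y''} = s^2 Y - s·y(0) - y'(0) and L{y'} = sY - y(0), with y(0) = -2, y'(0) = 2, the left side becomes (s^2 + 5*s - 9)Y - (-2*s - 8).
The right side is L{cos(t)} = s/(s^2 + 1).
So (s^2 + 5*s - 9)Y = s/(s^2 + 1) + (-2*s - 8).
Divide through and combine into a single rational function.

Y(s) = (-2*s^3 - 8*s^2 - s - 8)/(s^4 + 5*s^3 - 8*s^2 + 5*s - 9)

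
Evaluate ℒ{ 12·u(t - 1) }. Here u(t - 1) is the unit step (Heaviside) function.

12*exp(-s)/s

By the second shifting theorem, L{u(t - c)·g(t - c)} = e^(-cs)·G(s) with c = 1 and G(s) = L{g(t)}.
L{12} = 12/s.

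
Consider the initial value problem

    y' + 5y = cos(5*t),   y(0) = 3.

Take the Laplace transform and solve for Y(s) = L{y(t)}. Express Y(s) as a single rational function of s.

Take the Laplace transform of both sides.
With L{y'} = sY - y(0) = sY - 3: the LHS transforms to (s + 5)Y - (3).
The right side is L{cos(5*t)} = s/(s^2 + 25).
So (s + 5)Y = s/(s^2 + 25) + (3).
Divide through and combine into a single rational function.

Y(s) = (3*s^2 + s + 75)/(s^3 + 5*s^2 + 25*s + 125)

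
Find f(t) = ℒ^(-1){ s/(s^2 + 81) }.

Since L{cos(9t)} = s/(s^2 + 81), the inverse is cos(9*t).

f(t) = cos(9*t)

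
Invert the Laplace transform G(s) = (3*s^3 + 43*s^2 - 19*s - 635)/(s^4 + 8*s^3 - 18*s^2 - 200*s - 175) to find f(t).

Factor the denominator: s^4 + 8*s^3 - 18*s^2 - 200*s - 175 = (s - 5)*(s + 1)*(s + 5)*(s + 7).
Partial fraction decomposition gives [1/(s - 5)] + [4/(s + 1)] + [-4/(s + 7)] + [2/(s + 5)].
Invert each term: 1/(s - 5) ↔ e^(5t); 4/(s + 1) ↔ 4e^(-t); -4/(s + 7) ↔ -4e^(-7t); 2/(s + 5) ↔ 2e^(-5t).

f(t) = exp(5*t) + 4*exp(-t) + 2*exp(-5*t) - 4*exp(-7*t)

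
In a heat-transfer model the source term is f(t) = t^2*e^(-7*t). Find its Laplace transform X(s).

X(s) = 2/(s + 7)^3

L{e^(-7t)} = 1/(s + 7).
Then apply L{t^2·g(t)} = (-1)^2 d^2/ds^2[G(s)] with G(s) = 1/(s + 7):
differentiating 2 times and applying the sign gives 2/(s + 7)^3.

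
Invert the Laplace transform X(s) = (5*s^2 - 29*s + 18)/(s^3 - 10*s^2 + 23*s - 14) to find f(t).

Factor the denominator: s^3 - 10*s^2 + 23*s - 14 = (s - 7)*(s - 2)*(s - 1).
Partial fraction decomposition gives [2/(s - 7)] + [4/(s - 2)] + [-1/(s - 1)].
Invert each term: 2/(s - 7) ↔ 2e^(7t); 4/(s - 2) ↔ 4e^(2t); -1/(s - 1) ↔ -e^(t).

f(t) = 2*exp(7*t) + 4*exp(2*t) - exp(t)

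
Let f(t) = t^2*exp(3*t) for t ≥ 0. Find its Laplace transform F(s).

F(s) = 2/(s - 3)^3

L{e^(3t)} = 1/(s - 3).
Then apply L{t^2·g(t)} = (-1)^2 d^2/ds^2[G(s)] with G(s) = 1/(s - 3):
differentiating 2 times and applying the sign gives 2/(s - 3)^3.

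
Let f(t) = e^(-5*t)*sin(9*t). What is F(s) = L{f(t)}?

F(s) = 9/((s + 5)^2 + 81)

L{sin(9t)} = 9/(s^2 + 81).
By the first shifting theorem, multiplying by e^(-5t) replaces s with s + 5.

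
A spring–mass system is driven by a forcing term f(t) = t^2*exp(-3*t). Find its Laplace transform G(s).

G(s) = 2/(s + 3)^3

L{t^2} = 2!/s^3 = 2/s^3.
By the first shifting theorem, multiplying by e^(-3t) replaces s with s + 3.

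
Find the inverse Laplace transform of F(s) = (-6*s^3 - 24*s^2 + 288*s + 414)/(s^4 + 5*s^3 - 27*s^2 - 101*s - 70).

Factor the denominator: s^4 + 5*s^3 - 27*s^2 - 101*s - 70 = (s - 5)*(s + 1)*(s + 2)*(s + 7).
Partial fraction decomposition gives [1/(s - 5)] + [-3/(s + 1)] + [2/(s + 7)] + [-6/(s + 2)].
Invert each term: 1/(s - 5) ↔ e^(5t); -3/(s + 1) ↔ -3e^(-t); 2/(s + 7) ↔ 2e^(-7t); -6/(s + 2) ↔ -6e^(-2t).

exp(5*t) - 3*exp(-t) - 6*exp(-2*t) + 2*exp(-7*t)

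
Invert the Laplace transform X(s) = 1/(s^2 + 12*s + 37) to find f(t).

Rewrite the denominator: s^2 + 12*s + 37 = (s + 6)^2 + 1.
The form in (s + 6) signals a first-shifting-theorem factor e^(-6t).
Since L{sin(t)} = 1/(s^2 + 1), the inverse is e^(-6*t)*sin(t).

f(t) = exp(-6*t)*sin(t)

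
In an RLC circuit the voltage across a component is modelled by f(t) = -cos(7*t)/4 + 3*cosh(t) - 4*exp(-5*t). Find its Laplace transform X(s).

The transform is linear, so treat each term independently.
(3)·[L{cosh(t)} = s/(s^2 - 1)]; (-4)·[L{e^(-5t)} = 1/(s + 5)]; (-1/4)·[L{cos(7t)} = s/(s^2 + 49)].

X(s) = -s/(4*(s^2 + 49)) + 3*s/(s^2 - 1) - 4/(s + 5)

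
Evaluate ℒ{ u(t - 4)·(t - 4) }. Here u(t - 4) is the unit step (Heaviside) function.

exp(-4*s)/s^2

By the second shifting theorem, L{u(t - c)·g(t - c)} = e^(-cs)·G(s) with c = 4 and G(s) = L{g(t)}.
L{t} = 1!/s^2 = 1/s^2.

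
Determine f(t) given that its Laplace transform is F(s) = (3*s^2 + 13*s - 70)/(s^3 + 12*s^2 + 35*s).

Factor the denominator: s^3 + 12*s^2 + 35*s = s*(s + 5)*(s + 7).
Partial fraction decomposition gives [-2/s] + [6/(s + 5)] + [-1/(s + 7)].
Invert each term: -2/(s - 0) ↔ -2e^(0t); 6/(s + 5) ↔ 6e^(-5t); -1/(s + 7) ↔ -e^(-7t).

f(t) = -2 + 6*exp(-5*t) - exp(-7*t)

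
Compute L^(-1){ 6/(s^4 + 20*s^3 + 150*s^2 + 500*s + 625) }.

t^3*exp(-5*t)

Rewrite the denominator: s^4 + 20*s^3 + 150*s^2 + 500*s + 625 = (s + 5)^4.
The form in (s + 5) signals a first-shifting-theorem factor e^(-5t).
Since L{t^3} = 3!/s^4 = 6/s^4, the inverse is t^3*e^(-5*t).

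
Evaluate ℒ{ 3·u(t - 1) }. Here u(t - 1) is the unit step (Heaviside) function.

By the second shifting theorem, L{u(t - c)·g(t - c)} = e^(-cs)·G(s) with c = 1 and G(s) = L{g(t)}.
L{3} = 3/s.

3*exp(-s)/s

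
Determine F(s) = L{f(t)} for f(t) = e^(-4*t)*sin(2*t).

L{sin(2t)} = 2/(s^2 + 4).
By the first shifting theorem, multiplying by e^(-4t) replaces s with s + 4.

F(s) = 2/((s + 4)^2 + 4)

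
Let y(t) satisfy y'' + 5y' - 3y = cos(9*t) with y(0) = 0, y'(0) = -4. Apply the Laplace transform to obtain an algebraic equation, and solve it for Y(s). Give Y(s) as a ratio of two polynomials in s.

Y(s) = (-4*s^2 + s - 324)/(s^4 + 5*s^3 + 78*s^2 + 405*s - 243)

Take the Laplace transform of both sides.
The derivative rules (L{y''} = s^2 Y - s·y(0) - y'(0) and L{y'} = sY - y(0), with y(0) = 0, y'(0) = -4) turn the left side into (s^2 + 5*s - 3)Y - (-4).
The right side is L{cos(9*t)} = s/(s^2 + 81).
So (s^2 + 5*s - 3)Y = s/(s^2 + 81) + (-4).
Solve for Y(s) and write it as one ratio of polynomials.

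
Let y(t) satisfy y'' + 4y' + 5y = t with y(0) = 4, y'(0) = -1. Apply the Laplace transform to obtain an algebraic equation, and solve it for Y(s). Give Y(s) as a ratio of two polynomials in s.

Transform both sides with L{·}.
Using L{y''} = s^2 Y - s·y(0) - y'(0) and L{y'} = sY - y(0), with y(0) = 4, y'(0) = -1, the left side becomes (s^2 + 4*s + 5)Y - (4*s + 15).
The right side is L{t} = s^(-2).
So (s^2 + 4*s + 5)Y = s^(-2) + (4*s + 15).
Isolate Y and clear denominators.

Y(s) = (4*s^3 + 15*s^2 + 1)/(s^4 + 4*s^3 + 5*s^2)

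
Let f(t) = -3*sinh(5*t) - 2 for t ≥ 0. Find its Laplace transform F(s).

By linearity of the Laplace transform, transform each term separately.
(-3)·[L{sinh(5t)} = 5/(s^2 - 25)]; L{-2} = -2/s.

F(s) = -15/(s^2 - 25) - 2/s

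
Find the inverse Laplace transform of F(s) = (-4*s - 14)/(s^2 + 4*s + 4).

Factor the denominator: s^2 + 4*s + 4 = (s + 2)^2.
Partial fraction decomposition gives [-4/(s + 2)] + [-6/(s + 2)^2].
Invert each term: -4/(s + 2) ↔ -4e^(-2t); -6/(s + 2)^2 ↔ -6t·e^(-2t).

-6*t*exp(-2*t) - 4*exp(-2*t)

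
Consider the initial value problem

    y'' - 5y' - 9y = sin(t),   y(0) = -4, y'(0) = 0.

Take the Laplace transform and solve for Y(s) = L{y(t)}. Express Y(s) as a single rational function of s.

Y(s) = (-4*s^3 + 20*s^2 - 4*s + 21)/(s^4 - 5*s^3 - 8*s^2 - 5*s - 9)

Take the Laplace transform of both sides.
With L{y''} = s^2 Y - s·y(0) - y'(0) and L{y'} = sY - y(0), with y(0) = -4, y'(0) = 0: the LHS transforms to (s^2 - 5*s - 9)Y - (-4*s + 20).
The right side is L{sin(t)} = 1/(s^2 + 1).
So (s^2 - 5*s - 9)Y = 1/(s^2 + 1) + (-4*s + 20).
Solve for Y(s) and write it as one ratio of polynomials.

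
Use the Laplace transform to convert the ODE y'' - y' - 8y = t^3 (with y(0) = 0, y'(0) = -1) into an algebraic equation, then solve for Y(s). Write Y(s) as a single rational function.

Apply the Laplace transform to the equation.
The derivative rules (L{y''} = s^2 Y - s·y(0) - y'(0) and L{y'} = sY - y(0), with y(0) = 0, y'(0) = -1) turn the left side into (s^2 - s - 8)Y - (-1).
The right side is L{t^3} = 6/s^4.
So (s^2 - s - 8)Y = 6/s^4 + (-1).
Isolate Y and clear denominators.

Y(s) = (-s^4 + 6)/(s^6 - s^5 - 8*s^4)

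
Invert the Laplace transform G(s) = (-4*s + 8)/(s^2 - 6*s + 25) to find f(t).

Complete the square in the denominator: s^2 - 6*s + 25 = (s - 3)^2 + 4^2.
Split the numerator to match: -4*s + 8 = -4·(s - 3) - 1·4.
Invert each term: -4·(s - 3)/((s - 3)^2 + 16) ↔ -4e^(3t)cos(4t); -1·4/((s - 3)^2 + 16) ↔ -e^(3t)sin(4t).

f(t) = -exp(3*t)*sin(4*t) - 4*exp(3*t)*cos(4*t)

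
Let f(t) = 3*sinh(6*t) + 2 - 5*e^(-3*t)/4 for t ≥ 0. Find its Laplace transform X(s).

By linearity of the Laplace transform, transform each term separately.
L{2} = 2/s; (-5/4)·[L{e^(-3t)} = 1/(s + 3)]; (3)·[L{sinh(6t)} = 6/(s^2 - 36)].

X(s) = 18/(s^2 - 36) - 5/(4*(s + 3)) + 2/s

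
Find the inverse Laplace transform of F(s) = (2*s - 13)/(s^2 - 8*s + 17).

Complete the square in the denominator: s^2 - 8*s + 17 = (s - 4)^2 + 1^2.
Split the numerator to match: 2*s - 13 = 2·(s - 4) - 5·1.
Invert each term: 2·(s - 4)/((s - 4)^2 + 1) ↔ 2e^(4t)cos(t); -5·1/((s - 4)^2 + 1) ↔ -5e^(4t)sin(t).

-5*exp(4*t)*sin(t) + 2*exp(4*t)*cos(t)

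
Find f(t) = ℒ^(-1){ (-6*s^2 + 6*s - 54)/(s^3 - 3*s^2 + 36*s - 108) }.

Factor the denominator: s^3 - 3*s^2 + 36*s - 108 = (s - 3)*(s^2 + 36).
Partial fraction decomposition gives [-2/(s - 3)] + [-4*s/(s^2 + 36)] + [-6/(s^2 + 36)].
Invert each term: -2/(s - 3) ↔ -2e^(3t); -4·s/(s^2 + 36) ↔ -4cos(6t); -1·6/(s^2 + 36) ↔ -sin(6t).

f(t) = -2*exp(3*t) - sin(6*t) - 4*cos(6*t)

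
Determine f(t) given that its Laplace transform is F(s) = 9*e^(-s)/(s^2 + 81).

The factor e^(-s) signals a time shift by c = 1 (second shifting theorem).
L{sin(9t)} = 9/(s^2 + 81), so L^-1{9/(s^2 + 81)} = sin(9*t).
Hence the inverse is u(t - 1) times that function evaluated at t - 1.

f(t) = Heaviside(t - 1)*(sin(9*t - 9))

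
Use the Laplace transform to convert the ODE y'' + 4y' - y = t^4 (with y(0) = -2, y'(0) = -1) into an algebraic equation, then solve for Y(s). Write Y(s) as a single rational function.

Transform both sides with L{·}.
With L{y''} = s^2 Y - s·y(0) - y'(0) and L{y'} = sY - y(0), with y(0) = -2, y'(0) = -1: the LHS transforms to (s^2 + 4*s - 1)Y - (-2*s - 9).
The right side is L{t^4} = 24/s^5.
So (s^2 + 4*s - 1)Y = 24/s^5 + (-2*s - 9).
Isolate Y and clear denominators.

Y(s) = (-2*s^6 - 9*s^5 + 24)/(s^7 + 4*s^6 - s^5)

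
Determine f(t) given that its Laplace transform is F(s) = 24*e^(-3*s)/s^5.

The factor e^(-3s) signals a time shift by c = 3 (second shifting theorem).
L{t^4} = 4!/s^5 = 24/s^5, so L^-1{24/s^5} = t^4.
Hence the inverse is u(t - 3) times that function evaluated at t - 3.

f(t) = Heaviside(t - 3)*((t - 3)^4)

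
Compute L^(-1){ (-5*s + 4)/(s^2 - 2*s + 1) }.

Factor the denominator: s^2 - 2*s + 1 = (s - 1)^2.
Partial fraction decomposition gives [-5/(s - 1)] + [-1/(s - 1)^2].
Invert each term: -5/(s - 1) ↔ -5e^(t); -1/(s - 1)^2 ↔ -t·e^(t).

-t*exp(t) - 5*exp(t)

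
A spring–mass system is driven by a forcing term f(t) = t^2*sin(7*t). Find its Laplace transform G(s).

G(s) = 14*(3*s^2 - 49)/(s^2 + 49)^3

L{sin(7t)} = 7/(s^2 + 49).
Then apply L{t^2·g(t)} = (-1)^2 d^2/ds^2[H(s)] with H(s) = 7/(s^2 + 49):
differentiating 2 times and applying the sign gives 14*(3*s^2 - 49)/(s^2 + 49)^3.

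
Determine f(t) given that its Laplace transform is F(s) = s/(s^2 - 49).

Since L{cosh(7t)} = s/(s^2 - 49), the inverse is cosh(7*t).

f(t) = cosh(7*t)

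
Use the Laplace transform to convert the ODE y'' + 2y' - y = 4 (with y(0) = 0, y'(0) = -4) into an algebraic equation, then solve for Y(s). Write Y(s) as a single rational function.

Y(s) = (-4*s + 4)/(s^3 + 2*s^2 - s)

Apply the Laplace transform to the equation.
Using L{y''} = s^2 Y - s·y(0) - y'(0) and L{y'} = sY - y(0), with y(0) = 0, y'(0) = -4, the left side becomes (s^2 + 2*s - 1)Y - (-4).
The right side is L{4} = 4/s.
So (s^2 + 2*s - 1)Y = 4/s + (-4).
Divide through and combine into a single rational function.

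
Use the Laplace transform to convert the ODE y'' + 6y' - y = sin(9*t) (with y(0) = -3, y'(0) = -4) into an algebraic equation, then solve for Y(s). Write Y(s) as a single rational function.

Y(s) = (-3*s^3 - 22*s^2 - 243*s - 1773)/(s^4 + 6*s^3 + 80*s^2 + 486*s - 81)

Transform both sides with L{·}.
Using L{y''} = s^2 Y - s·y(0) - y'(0) and L{y'} = sY - y(0), with y(0) = -3, y'(0) = -4, the left side becomes (s^2 + 6*s - 1)Y - (-3*s - 22).
The right side is L{sin(9*t)} = 9/(s^2 + 81).
So (s^2 + 6*s - 1)Y = 9/(s^2 + 81) + (-3*s - 22).
Divide through and combine into a single rational function.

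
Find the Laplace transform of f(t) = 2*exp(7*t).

2/(s - 7)

L{2} = 2/s.
By the first shifting theorem, multiplying by e^(7t) replaces s with s - 7.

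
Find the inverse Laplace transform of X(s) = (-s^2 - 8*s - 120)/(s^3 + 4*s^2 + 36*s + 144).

Factor the denominator: s^3 + 4*s^2 + 36*s + 144 = (s + 4)*(s^2 + 36).
Partial fraction decomposition gives [-2/(s + 4)] + [s/(s^2 + 36)] + [-12/(s^2 + 36)].
Invert each term: -2/(s + 4) ↔ -2e^(-4t); 1·s/(s^2 + 36) ↔ cos(6t); -2·6/(s^2 + 36) ↔ -2sin(6t).

-2*sin(6*t) + cos(6*t) - 2*exp(-4*t)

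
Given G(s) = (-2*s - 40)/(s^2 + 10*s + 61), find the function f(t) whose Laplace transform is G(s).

f(t) = -5*exp(-5*t)*sin(6*t) - 2*exp(-5*t)*cos(6*t)

Complete the square in the denominator: s^2 + 10*s + 61 = (s + 5)^2 + 6^2.
Split the numerator to match: -2*s - 40 = -2·(s + 5) - 5·6.
Invert each term: -2·(s + 5)/((s + 5)^2 + 36) ↔ -2e^(-5t)cos(6t); -5·6/((s + 5)^2 + 36) ↔ -5e^(-5t)sin(6t).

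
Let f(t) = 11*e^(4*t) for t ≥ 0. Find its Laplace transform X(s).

X(s) = 11/(s - 4)

L{11} = 11/s.
By the first shifting theorem, multiplying by e^(4t) replaces s with s - 4.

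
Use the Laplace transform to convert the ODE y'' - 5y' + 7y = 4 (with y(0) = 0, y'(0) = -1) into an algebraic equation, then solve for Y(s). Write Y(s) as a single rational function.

Transform both sides with L{·}.
The derivative rules (L{y''} = s^2 Y - s·y(0) - y'(0) and L{y'} = sY - y(0), with y(0) = 0, y'(0) = -1) turn the left side into (s^2 - 5*s + 7)Y - (-1).
The right side is L{4} = 4/s.
So (s^2 - 5*s + 7)Y = 4/s + (-1).
Divide through and combine into a single rational function.

Y(s) = (-s + 4)/(s^3 - 5*s^2 + 7*s)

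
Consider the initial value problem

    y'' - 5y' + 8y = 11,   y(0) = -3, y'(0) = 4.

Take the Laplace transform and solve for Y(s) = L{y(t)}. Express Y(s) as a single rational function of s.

Transform both sides with L{·}.
Using L{y''} = s^2 Y - s·y(0) - y'(0) and L{y'} = sY - y(0), with y(0) = -3, y'(0) = 4, the left side becomes (s^2 - 5*s + 8)Y - (-3*s + 19).
The right side is L{11} = 11/s.
So (s^2 - 5*s + 8)Y = 11/s + (-3*s + 19).
Isolate Y and clear denominators.

Y(s) = (-3*s^2 + 19*s + 11)/(s^3 - 5*s^2 + 8*s)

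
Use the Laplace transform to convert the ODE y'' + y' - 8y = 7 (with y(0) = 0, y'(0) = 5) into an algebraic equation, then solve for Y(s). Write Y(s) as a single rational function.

Y(s) = (5*s + 7)/(s^3 + s^2 - 8*s)

Transform both sides with L{·}.
With L{y''} = s^2 Y - s·y(0) - y'(0) and L{y'} = sY - y(0), with y(0) = 0, y'(0) = 5: the LHS transforms to (s^2 + s - 8)Y - (5).
The right side is L{7} = 7/s.
So (s^2 + s - 8)Y = 7/s + (5).
Divide through and combine into a single rational function.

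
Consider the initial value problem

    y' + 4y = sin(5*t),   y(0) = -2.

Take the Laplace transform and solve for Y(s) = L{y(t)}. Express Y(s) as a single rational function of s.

Y(s) = (-2*s^2 - 45)/(s^3 + 4*s^2 + 25*s + 100)

Laplace-transform each side.
Using L{y'} = sY - y(0) = sY - (-2), the left side becomes (s + 4)Y - (-2).
The right side is L{sin(5*t)} = 5/(s^2 + 25).
So (s + 4)Y = 5/(s^2 + 25) + (-2).
Solve for Y(s) and write it as one ratio of polynomials.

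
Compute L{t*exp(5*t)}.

L{t} = 1!/s^2 = 1/s^2.
By the first shifting theorem, multiplying by e^(5t) replaces s with s - 5.

(s - 5)^(-2)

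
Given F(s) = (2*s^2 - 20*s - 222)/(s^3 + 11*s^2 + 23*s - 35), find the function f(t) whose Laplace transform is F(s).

f(t) = -5*exp(t) + 6*exp(-5*t) + exp(-7*t)

Factor the denominator: s^3 + 11*s^2 + 23*s - 35 = (s - 1)*(s + 5)*(s + 7).
Partial fraction decomposition gives [1/(s + 7)] + [-5/(s - 1)] + [6/(s + 5)].
Invert each term: 1/(s + 7) ↔ e^(-7t); -5/(s - 1) ↔ -5e^(t); 6/(s + 5) ↔ 6e^(-5t).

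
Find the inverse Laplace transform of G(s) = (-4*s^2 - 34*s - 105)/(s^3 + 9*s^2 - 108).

Factor the denominator: s^3 + 9*s^2 - 108 = (s - 3)*(s + 6)^2.
Partial fraction decomposition gives [-1/(s + 6)] + [5/(s + 6)^2] + [-3/(s - 3)].
Invert each term: -1/(s + 6) ↔ -e^(-6t); 5/(s + 6)^2 ↔ 5t·e^(-6t); -3/(s - 3) ↔ -3e^(3t).

5*t*exp(-6*t) - 3*exp(3*t) - exp(-6*t)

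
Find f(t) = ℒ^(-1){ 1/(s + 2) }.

Since L{e^(-2t)} = 1/(s + 2), the inverse is e^(-2*t).

f(t) = exp(-2*t)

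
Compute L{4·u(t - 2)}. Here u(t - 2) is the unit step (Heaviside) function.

By the second shifting theorem, L{u(t - c)·g(t - c)} = e^(-cs)·G(s) with c = 2 and G(s) = L{g(t)}.
L{4} = 4/s.

4*exp(-2*s)/s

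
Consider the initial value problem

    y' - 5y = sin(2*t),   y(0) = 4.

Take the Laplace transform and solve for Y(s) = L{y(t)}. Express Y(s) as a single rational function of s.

Y(s) = (4*s^2 + 18)/(s^3 - 5*s^2 + 4*s - 20)

Apply the Laplace transform to the equation.
The derivative rules (L{y'} = sY - y(0) = sY - 4) turn the left side into (s - 5)Y - (4).
The right side is L{sin(2*t)} = 2/(s^2 + 4).
So (s - 5)Y = 2/(s^2 + 4) + (4).
Divide through and combine into a single rational function.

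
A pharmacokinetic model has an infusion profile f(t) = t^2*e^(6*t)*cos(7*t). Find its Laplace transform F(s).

L{cos(7t)} = s/(s^2 + 49).
Multiplying by e^(6t) shifts s → s - 6, so L{e^(6*t)*cos(7*t)} = (s - 6)/((s - 6)^2 + 49).
Then apply L{t^2·g(t)} = (-1)^2 d^2/ds^2[G(s)] with G(s) = (s - 6)/((s - 6)^2 + 49):
differentiating 2 times and applying the sign gives 2*(s - 6)*(s^2 - 12*s - 111)/(s^2 - 12*s + 85)^3.

F(s) = 2*(s - 6)*(s^2 - 12*s - 111)/(s^2 - 12*s + 85)^3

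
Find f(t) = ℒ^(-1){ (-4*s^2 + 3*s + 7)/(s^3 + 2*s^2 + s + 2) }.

Factor the denominator: s^3 + 2*s^2 + s + 2 = (s + 2)*(s^2 + 1).
Partial fraction decomposition gives [-3/(s + 2)] + [-s/(s^2 + 1)] + [5/(s^2 + 1)].
Invert each term: -3/(s + 2) ↔ -3e^(-2t); -1·s/(s^2 + 1) ↔ -cos(t); 5·1/(s^2 + 1) ↔ 5sin(t).

f(t) = 5*sin(t) - cos(t) - 3*exp(-2*t)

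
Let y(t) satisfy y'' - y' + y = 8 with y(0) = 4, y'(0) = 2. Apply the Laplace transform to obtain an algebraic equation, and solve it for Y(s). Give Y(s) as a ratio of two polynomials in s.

Y(s) = (4*s^2 - 2*s + 8)/(s^3 - s^2 + s)

Laplace-transform each side.
Using L{y''} = s^2 Y - s·y(0) - y'(0) and L{y'} = sY - y(0), with y(0) = 4, y'(0) = 2, the left side becomes (s^2 - s + 1)Y - (4*s - 2).
The right side is L{8} = 8/s.
So (s^2 - s + 1)Y = 8/s + (4*s - 2).
Divide through and combine into a single rational function.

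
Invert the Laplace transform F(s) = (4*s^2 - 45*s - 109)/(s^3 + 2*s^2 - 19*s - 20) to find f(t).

Factor the denominator: s^3 + 2*s^2 - 19*s - 20 = (s - 4)*(s + 1)*(s + 5).
Partial fraction decomposition gives [3/(s + 1)] + [6/(s + 5)] + [-5/(s - 4)].
Invert each term: 3/(s + 1) ↔ 3e^(-t); 6/(s + 5) ↔ 6e^(-5t); -5/(s - 4) ↔ -5e^(4t).

f(t) = -5*exp(4*t) + 3*exp(-t) + 6*exp(-5*t)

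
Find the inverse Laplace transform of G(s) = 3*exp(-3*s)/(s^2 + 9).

The factor e^(-3s) signals a time shift by c = 3 (second shifting theorem).
L{sin(3t)} = 3/(s^2 + 9), so L^-1{3/(s^2 + 9)} = sin(3*t).
Hence the inverse is u(t - 3) times that function evaluated at t - 3.

Heaviside(t - 3)*(sin(3*t - 9))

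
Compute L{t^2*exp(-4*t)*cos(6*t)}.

2*(s + 4)*(s^2 + 8*s - 92)/(s^2 + 8*s + 52)^3

L{cos(6t)} = s/(s^2 + 36).
Multiplying by e^(-4t) shifts s → s + 4, so L{exp(-4*t)*cos(6*t)} = (s + 4)/((s + 4)^2 + 36).
Then apply L{t^2·g(t)} = (-1)^2 d^2/ds^2[G(s)] with G(s) = (s + 4)/((s + 4)^2 + 36):
differentiating 2 times and applying the sign gives 2*(s + 4)*(s^2 + 8*s - 92)/(s^2 + 8*s + 52)^3.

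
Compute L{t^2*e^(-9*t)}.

2/(s + 9)^3

L{e^(-9t)} = 1/(s + 9).
Then apply L{t^2·g(t)} = (-1)^2 d^2/ds^2[G(s)] with G(s) = 1/(s + 9):
differentiating 2 times and applying the sign gives 2/(s + 9)^3.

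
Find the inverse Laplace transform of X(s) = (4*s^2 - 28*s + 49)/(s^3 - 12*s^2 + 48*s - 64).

Factor the denominator: s^3 - 12*s^2 + 48*s - 64 = (s - 4)^3.
Partial fraction decomposition gives [4/(s - 4)] + [4/(s - 4)^2] + [(s - 4)^(-3)].
Invert each term: 4/(s - 4) ↔ 4e^(4t); 4/(s - 4)^2 ↔ 4t·e^(4t); 1/(s - 4)^3 ↔ (1/2)t^2·e^(4t).

t^2*exp(4*t)/2 + 4*t*exp(4*t) + 4*exp(4*t)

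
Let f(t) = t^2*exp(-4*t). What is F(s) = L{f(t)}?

L{e^(-4t)} = 1/(s + 4).
Then apply L{t^2·g(t)} = (-1)^2 d^2/ds^2[G(s)] with G(s) = 1/(s + 4):
differentiating 2 times and applying the sign gives 2/(s + 4)^3.

F(s) = 2/(s + 4)^3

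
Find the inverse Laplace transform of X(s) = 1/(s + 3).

Since L{e^(-3t)} = 1/(s + 3), the inverse is e^(-3*t).

exp(-3*t)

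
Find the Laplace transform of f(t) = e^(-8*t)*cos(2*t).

L{cos(2t)} = s/(s^2 + 4).
By the first shifting theorem, multiplying by e^(-8t) replaces s with s + 8.

(s + 8)/((s + 8)^2 + 4)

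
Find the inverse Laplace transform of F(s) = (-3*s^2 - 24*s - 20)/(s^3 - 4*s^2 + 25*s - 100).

-4*exp(4*t) - 4*sin(5*t) + cos(5*t)

Factor the denominator: s^3 - 4*s^2 + 25*s - 100 = (s - 4)*(s^2 + 25).
Partial fraction decomposition gives [-4/(s - 4)] + [s/(s^2 + 25)] + [-20/(s^2 + 25)].
Invert each term: -4/(s - 4) ↔ -4e^(4t); 1·s/(s^2 + 25) ↔ cos(5t); -4·5/(s^2 + 25) ↔ -4sin(5t).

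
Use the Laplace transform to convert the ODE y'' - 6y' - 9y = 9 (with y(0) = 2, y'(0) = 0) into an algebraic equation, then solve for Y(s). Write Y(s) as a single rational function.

Take the Laplace transform of both sides.
With L{y''} = s^2 Y - s·y(0) - y'(0) and L{y'} = sY - y(0), with y(0) = 2, y'(0) = 0: the LHS transforms to (s^2 - 6*s - 9)Y - (2*s - 12).
The right side is L{9} = 9/s.
So (s^2 - 6*s - 9)Y = 9/s + (2*s - 12).
Isolate Y and clear denominators.

Y(s) = (2*s^2 - 12*s + 9)/(s^3 - 6*s^2 - 9*s)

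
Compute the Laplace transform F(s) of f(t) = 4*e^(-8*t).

L{4} = 4/s.
By the first shifting theorem, multiplying by e^(-8t) replaces s with s + 8.

F(s) = 4/(s + 8)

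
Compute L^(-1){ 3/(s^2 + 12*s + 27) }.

Rewrite the denominator: s^2 + 12*s + 27 = (s + 6)^2 - 9.
The form in (s + 6) signals a first-shifting-theorem factor e^(-6t).
Since L{sinh(3t)} = 3/(s^2 - 9), the inverse is exp(-6*t)*sinh(3*t).

exp(-6*t)*sinh(3*t)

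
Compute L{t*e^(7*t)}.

L{e^(7t)} = 1/(s - 7).
Then apply L{t·g(t)} = -d/ds[G(s)] with G(s) = 1/(s - 7):
differentiating 1 time and applying the sign gives (s - 7)^(-2).

(s - 7)^(-2)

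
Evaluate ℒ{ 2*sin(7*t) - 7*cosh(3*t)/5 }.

Apply the Laplace transform termwise.
(-7/5)·[L{cosh(3t)} = s/(s^2 - 9)]; (2)·[L{sin(7t)} = 7/(s^2 + 49)].

-7*s/(5*(s^2 - 9)) + 14/(s^2 + 49)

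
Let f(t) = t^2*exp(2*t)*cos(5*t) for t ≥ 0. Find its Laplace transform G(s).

L{cos(5t)} = s/(s^2 + 25).
Multiplying by e^(2t) shifts s → s - 2, so L{exp(2*t)*cos(5*t)} = (s - 2)/((s - 2)^2 + 25).
Then apply L{t^2·g(t)} = (-1)^2 d^2/ds^2[H(s)] with H(s) = (s - 2)/((s - 2)^2 + 25):
differentiating 2 times and applying the sign gives 2*(s - 2)*(s^2 - 4*s - 71)/(s^2 - 4*s + 29)^3.

G(s) = 2*(s - 2)*(s^2 - 4*s - 71)/(s^2 - 4*s + 29)^3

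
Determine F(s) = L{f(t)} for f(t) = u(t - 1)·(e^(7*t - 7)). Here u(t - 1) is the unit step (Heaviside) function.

By the second shifting theorem, L{u(t - c)·g(t - c)} = e^(-cs)·G(s) with c = 1 and G(s) = L{g(t)}.
L{e^(7t)} = 1/(s - 7).

F(s) = exp(-s)/(s - 7)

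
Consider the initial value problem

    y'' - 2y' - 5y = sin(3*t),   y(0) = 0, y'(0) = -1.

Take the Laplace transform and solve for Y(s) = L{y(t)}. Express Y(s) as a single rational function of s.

Apply the Laplace transform to the equation.
The derivative rules (L{y''} = s^2 Y - s·y(0) - y'(0) and L{y'} = sY - y(0), with y(0) = 0, y'(0) = -1) turn the left side into (s^2 - 2*s - 5)Y - (-1).
The right side is L{sin(3*t)} = 3/(s^2 + 9).
So (s^2 - 2*s - 5)Y = 3/(s^2 + 9) + (-1).
Solve for Y(s) and write it as one ratio of polynomials.

Y(s) = (-s^2 - 6)/(s^4 - 2*s^3 + 4*s^2 - 18*s - 45)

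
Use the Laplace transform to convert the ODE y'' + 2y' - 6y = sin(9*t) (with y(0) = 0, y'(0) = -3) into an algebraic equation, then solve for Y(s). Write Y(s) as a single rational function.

Y(s) = (-3*s^2 - 234)/(s^4 + 2*s^3 + 75*s^2 + 162*s - 486)

Laplace-transform each side.
The derivative rules (L{y''} = s^2 Y - s·y(0) - y'(0) and L{y'} = sY - y(0), with y(0) = 0, y'(0) = -3) turn the left side into (s^2 + 2*s - 6)Y - (-3).
The right side is L{sin(9*t)} = 9/(s^2 + 81).
So (s^2 + 2*s - 6)Y = 9/(s^2 + 81) + (-3).
Solve for Y(s) and write it as one ratio of polynomials.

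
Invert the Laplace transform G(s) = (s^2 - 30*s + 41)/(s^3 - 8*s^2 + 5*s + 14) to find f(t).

Factor the denominator: s^3 - 8*s^2 + 5*s + 14 = (s - 7)*(s - 2)*(s + 1).
Partial fraction decomposition gives [3/(s + 1)] + [1/(s - 2)] + [-3/(s - 7)].
Invert each term: 3/(s + 1) ↔ 3e^(-t); 1/(s - 2) ↔ e^(2t); -3/(s - 7) ↔ -3e^(7t).

f(t) = -3*exp(7*t) + exp(2*t) + 3*exp(-t)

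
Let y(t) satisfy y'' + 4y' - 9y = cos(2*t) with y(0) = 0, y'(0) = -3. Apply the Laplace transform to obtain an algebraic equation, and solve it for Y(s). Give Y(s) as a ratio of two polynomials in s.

Y(s) = (-3*s^2 + s - 12)/(s^4 + 4*s^3 - 5*s^2 + 16*s - 36)

Apply the Laplace transform to the equation.
Using L{y''} = s^2 Y - s·y(0) - y'(0) and L{y'} = sY - y(0), with y(0) = 0, y'(0) = -3, the left side becomes (s^2 + 4*s - 9)Y - (-3).
The right side is L{cos(2*t)} = s/(s^2 + 4).
So (s^2 + 4*s - 9)Y = s/(s^2 + 4) + (-3).
Isolate Y and clear denominators.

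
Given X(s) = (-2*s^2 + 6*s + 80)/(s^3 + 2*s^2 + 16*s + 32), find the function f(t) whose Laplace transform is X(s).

f(t) = 4*sin(4*t) - 5*cos(4*t) + 3*exp(-2*t)

Factor the denominator: s^3 + 2*s^2 + 16*s + 32 = (s + 2)*(s^2 + 16).
Partial fraction decomposition gives [3/(s + 2)] + [-5*s/(s^2 + 16)] + [16/(s^2 + 16)].
Invert each term: 3/(s + 2) ↔ 3e^(-2t); -5·s/(s^2 + 16) ↔ -5cos(4t); 4·4/(s^2 + 16) ↔ 4sin(4t).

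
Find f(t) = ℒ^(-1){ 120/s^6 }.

f(t) = t^5

Since L{t^5} = 5!/s^6 = 120/s^6, the inverse is t^5.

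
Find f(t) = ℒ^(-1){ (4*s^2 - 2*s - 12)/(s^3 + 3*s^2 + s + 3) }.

f(t) = -5*sin(t) + cos(t) + 3*exp(-3*t)

Factor the denominator: s^3 + 3*s^2 + s + 3 = (s + 3)*(s^2 + 1).
Partial fraction decomposition gives [3/(s + 3)] + [s/(s^2 + 1)] + [-5/(s^2 + 1)].
Invert each term: 3/(s + 3) ↔ 3e^(-3t); 1·s/(s^2 + 1) ↔ cos(t); -5·1/(s^2 + 1) ↔ -5sin(t).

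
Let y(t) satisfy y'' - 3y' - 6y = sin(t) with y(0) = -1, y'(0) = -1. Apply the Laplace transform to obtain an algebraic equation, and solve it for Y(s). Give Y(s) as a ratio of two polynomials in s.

Y(s) = (-s^3 + 2*s^2 - s + 3)/(s^4 - 3*s^3 - 5*s^2 - 3*s - 6)

Take the Laplace transform of both sides.
Using L{y''} = s^2 Y - s·y(0) - y'(0) and L{y'} = sY - y(0), with y(0) = -1, y'(0) = -1, the left side becomes (s^2 - 3*s - 6)Y - (-s + 2).
The right side is L{sin(t)} = 1/(s^2 + 1).
So (s^2 - 3*s - 6)Y = 1/(s^2 + 1) + (-s + 2).
Isolate Y and clear denominators.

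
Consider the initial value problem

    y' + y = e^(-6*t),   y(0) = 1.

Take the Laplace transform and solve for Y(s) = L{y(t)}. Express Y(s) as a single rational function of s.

Transform both sides with L{·}.
Using L{y'} = sY - y(0) = sY - 1, the left side becomes (s + 1)Y - (1).
The right side is L{e^(-6*t)} = 1/(s + 6).
So (s + 1)Y = 1/(s + 6) + (1).
Solve for Y(s) and write it as one ratio of polynomials.

Y(s) = (s + 7)/(s^2 + 7*s + 6)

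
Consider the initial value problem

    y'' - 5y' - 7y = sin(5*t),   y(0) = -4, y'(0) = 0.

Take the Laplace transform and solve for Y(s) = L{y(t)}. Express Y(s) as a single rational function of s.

Y(s) = (-4*s^3 + 20*s^2 - 100*s + 505)/(s^4 - 5*s^3 + 18*s^2 - 125*s - 175)

Take the Laplace transform of both sides.
The derivative rules (L{y''} = s^2 Y - s·y(0) - y'(0) and L{y'} = sY - y(0), with y(0) = -4, y'(0) = 0) turn the left side into (s^2 - 5*s - 7)Y - (-4*s + 20).
The right side is L{sin(5*t)} = 5/(s^2 + 25).
So (s^2 - 5*s - 7)Y = 5/(s^2 + 25) + (-4*s + 20).
Solve for Y(s) and write it as one ratio of polynomials.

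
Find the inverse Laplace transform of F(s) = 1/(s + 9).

exp(-9*t)

Since L{e^(-9t)} = 1/(s + 9), the inverse is e^(-9*t).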